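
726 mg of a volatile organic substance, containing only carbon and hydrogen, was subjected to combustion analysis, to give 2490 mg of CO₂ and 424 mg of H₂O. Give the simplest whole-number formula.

mol C = 2.49 g CO₂ ÷ 44.009 g/mol = 0.05658 mol
mol H = 2 × 0.424 g H₂O ÷ 18.015 g/mol = 0.04707 mol
Divide by the smallest (0.04707 mol): C 1.202, H 1.000
Multiplying each by 5 gives whole numbers: C 6.01, H 5.00

C6H5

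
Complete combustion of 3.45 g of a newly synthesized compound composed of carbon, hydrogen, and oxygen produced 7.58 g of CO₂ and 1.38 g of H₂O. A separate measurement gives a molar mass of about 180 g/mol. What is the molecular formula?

mol C = 7.58 g CO₂ ÷ 44.009 g/mol = 0.1722 mol
mol H = 2 × 1.38 g H₂O ÷ 18.015 g/mol = 0.1532 mol
mass O = 3.45 − (2.069 + 0.1544) = 1.227 g → mol O = 1.227 ÷ 15.999 = 0.07668 mol
Divide by the smallest (0.07668 mol): C 2.246, H 1.998, O 1.000
Multiplying each by 4 gives whole numbers: C 8.98, H 7.99, O 4.00
Empirical formula: C9H8O4
Empirical-formula mass = 180.16 g/mol; 180 ÷ 180.16 ≈ 1, so the molecular formula is C9H8O4.

C9H8O4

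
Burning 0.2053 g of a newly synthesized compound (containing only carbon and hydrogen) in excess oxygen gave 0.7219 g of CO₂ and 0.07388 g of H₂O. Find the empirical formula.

C2H

mol C = 0.7219 g CO₂ ÷ 44.009 g/mol = 0.016403 mol
mol H = 2 × 0.07388 g H₂O ÷ 18.015 g/mol = 0.0082021 mol
Divide by the smallest (0.0082021 mol): C 2.000, H 1.000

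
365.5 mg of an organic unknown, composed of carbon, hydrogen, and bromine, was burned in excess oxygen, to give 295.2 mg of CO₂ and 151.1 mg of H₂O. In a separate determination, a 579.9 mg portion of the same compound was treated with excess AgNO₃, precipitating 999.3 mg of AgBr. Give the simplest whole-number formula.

mol C = 0.2952 g CO₂ ÷ 44.009 g/mol = 0.0067077 mol
mol H = 2 × 0.1511 g H₂O ÷ 18.015 g/mol = 0.016775 mol
From the AgBr data: mol Br per gram of compound = (0.9993 ÷ 187.772) ÷ 0.5799 = 0.0091772 mol/g, so in the 0.3655 g combustion sample mol Br = 0.0033543 mol
Divide by the smallest (0.0033543 mol): C 2.000, H 5.001, Br 1.000

C2H5Br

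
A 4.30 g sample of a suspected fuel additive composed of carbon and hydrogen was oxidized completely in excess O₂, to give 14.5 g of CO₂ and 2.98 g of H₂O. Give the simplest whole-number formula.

mol C = 14.5 g CO₂ ÷ 44.009 g/mol = 0.3295 mol
mol H = 2 × 2.98 g H₂O ÷ 18.015 g/mol = 0.3308 mol
Divide by the smallest (0.3295 mol): C 1.000, H 1.004

CH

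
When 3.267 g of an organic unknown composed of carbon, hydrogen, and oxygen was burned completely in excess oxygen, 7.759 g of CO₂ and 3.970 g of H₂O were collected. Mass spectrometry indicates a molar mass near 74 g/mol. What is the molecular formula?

C4H10O

mol C = 7.759 g CO₂ ÷ 44.009 g/mol = 0.17630 mol
mol H = 2 × 3.970 g H₂O ÷ 18.015 g/mol = 0.44074 mol
mass O = 3.267 − (2.1176 + 0.44427) = 0.70513 g → mol O = 0.70513 ÷ 15.999 = 0.044074 mol
Divide by the smallest (0.044074 mol): C 4.000, H 10.000, O 1.000
Empirical formula: C4H10O
Empirical-formula mass = 74.12 g/mol; 74 ÷ 74.12 ≈ 1, so the molecular formula is C4H10O.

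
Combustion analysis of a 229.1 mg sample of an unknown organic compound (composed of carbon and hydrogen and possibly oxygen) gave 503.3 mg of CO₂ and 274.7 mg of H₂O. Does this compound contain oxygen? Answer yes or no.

yes

mol C = 0.5033 g CO₂ ÷ 44.009 g/mol = 0.011436 mol
mol H = 2 × 0.2747 g H₂O ÷ 18.015 g/mol = 0.030497 mol
C and H account for only 0.16810 g of the 0.2291 g sample; the remaining 0.060998 g must be oxygen.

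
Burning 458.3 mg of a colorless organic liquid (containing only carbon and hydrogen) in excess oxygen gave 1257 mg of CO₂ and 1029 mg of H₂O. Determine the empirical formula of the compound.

CH4

mol C = 1.257 g CO₂ ÷ 44.009 g/mol = 0.028562 mol
mol H = 2 × 1.029 g H₂O ÷ 18.015 g/mol = 0.11424 mol
Divide by the smallest (0.028562 mol): C 1.000, H 4.000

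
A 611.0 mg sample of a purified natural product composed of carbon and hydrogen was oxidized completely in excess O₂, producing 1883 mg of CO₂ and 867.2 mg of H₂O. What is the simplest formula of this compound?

C4H9

mol C = 1.883 g CO₂ ÷ 44.009 g/mol = 0.042787 mol
mol H = 2 × 0.8672 g H₂O ÷ 18.015 g/mol = 0.096275 mol
Divide by the smallest (0.042787 mol): C 1.000, H 2.250
Multiplying each by 4 gives whole numbers: C 4.00, H 9.00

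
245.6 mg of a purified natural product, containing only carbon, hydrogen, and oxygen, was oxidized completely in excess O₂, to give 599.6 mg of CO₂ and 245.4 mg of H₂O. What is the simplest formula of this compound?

C4H8O

mol C = 0.5996 g CO₂ ÷ 44.009 g/mol = 0.013624 mol
mol H = 2 × 0.2454 g H₂O ÷ 18.015 g/mol = 0.027244 mol
mass O = 0.2456 − (0.16364 + 0.027462) = 0.054494 g → mol O = 0.054494 ÷ 15.999 = 0.0034061 mol
Divide by the smallest (0.0034061 mol): C 4.000, H 7.999, O 1.000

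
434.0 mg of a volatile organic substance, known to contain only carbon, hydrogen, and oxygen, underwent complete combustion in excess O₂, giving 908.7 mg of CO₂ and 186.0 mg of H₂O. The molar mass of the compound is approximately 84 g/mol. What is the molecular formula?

mol C = 0.9087 g CO₂ ÷ 44.009 g/mol = 0.020648 mol
mol H = 2 × 0.1860 g H₂O ÷ 18.015 g/mol = 0.020649 mol
mass O = 0.4340 − (0.24800 + 0.020815) = 0.16518 g → mol O = 0.16518 ÷ 15.999 = 0.010324 mol
Divide by the smallest (0.010324 mol): C 2.000, H 2.000, O 1.000
Empirical formula: C2H2O
Empirical-formula mass = 42.04 g/mol; 84 ÷ 42.04 ≈ 2, so the molecular formula is C4H4O2.

C4H4O2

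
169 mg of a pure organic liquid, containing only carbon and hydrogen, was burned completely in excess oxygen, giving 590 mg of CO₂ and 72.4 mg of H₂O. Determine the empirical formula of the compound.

C5H3

mol C = 0.590 g CO₂ ÷ 44.009 g/mol = 0.01341 mol
mol H = 2 × 0.0724 g H₂O ÷ 18.015 g/mol = 0.008038 mol
Divide by the smallest (0.008038 mol): C 1.668, H 1.000
Multiplying each by 3 gives whole numbers: C 5.00, H 3.00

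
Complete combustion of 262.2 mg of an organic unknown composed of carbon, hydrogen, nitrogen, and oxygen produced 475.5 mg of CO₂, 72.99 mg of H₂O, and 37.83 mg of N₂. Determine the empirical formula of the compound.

mol C = 0.4755 g CO₂ ÷ 44.009 g/mol = 0.010805 mol
mol H = 2 × 0.07299 g H₂O ÷ 18.015 g/mol = 0.0081032 mol
mol N = 2 × 0.03783 g N₂ ÷ 28.014 g/mol = 0.0027008 mol
mass O = 0.2622 − (0.12977 + 0.0081681 + 0.037830) = 0.086428 g → mol O = 0.086428 ÷ 15.999 = 0.0054021 mol
Divide by the smallest (0.0027008 mol): C 4.001, H 3.000, N 1.000, O 2.000

C4H3NO2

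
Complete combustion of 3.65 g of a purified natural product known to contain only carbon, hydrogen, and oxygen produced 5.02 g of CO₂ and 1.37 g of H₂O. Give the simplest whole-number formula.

mol C = 5.02 g CO₂ ÷ 44.009 g/mol = 0.1141 mol
mol H = 2 × 1.37 g H₂O ÷ 18.015 g/mol = 0.1521 mol
mass O = 3.65 − (1.370 + 0.1533) = 2.127 g → mol O = 2.127 ÷ 15.999 = 0.1329 mol
Divide by the smallest (0.1141 mol): C 1.000, H 1.333, O 1.165
Multiplying each by 6 gives whole numbers: C 6.00, H 8.00, O 6.99

C6H8O7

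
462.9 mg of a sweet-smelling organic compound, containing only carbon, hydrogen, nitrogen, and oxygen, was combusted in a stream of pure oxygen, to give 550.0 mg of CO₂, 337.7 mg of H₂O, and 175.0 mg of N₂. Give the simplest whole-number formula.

mol C = 0.5500 g CO₂ ÷ 44.009 g/mol = 0.012497 mol
mol H = 2 × 0.3377 g H₂O ÷ 18.015 g/mol = 0.037491 mol
mol N = 2 × 0.1750 g N₂ ÷ 28.014 g/mol = 0.012494 mol
mass O = 0.4629 − (0.15011 + 0.037791 + 0.17500) = 0.10000 g → mol O = 0.10000 ÷ 15.999 = 0.0062505 mol
Divide by the smallest (0.0062505 mol): C 1.999, H 5.998, N 1.999, O 1.000

C2H6N2O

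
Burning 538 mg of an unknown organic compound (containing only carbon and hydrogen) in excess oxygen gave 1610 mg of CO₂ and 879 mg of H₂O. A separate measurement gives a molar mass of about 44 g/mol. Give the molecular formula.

C3H8

mol C = 1.61 g CO₂ ÷ 44.009 g/mol = 0.03658 mol
mol H = 2 × 0.879 g H₂O ÷ 18.015 g/mol = 0.09759 mol
Divide by the smallest (0.03658 mol): C 1.000, H 2.667
Multiplying each by 3 gives whole numbers: C 3.00, H 8.00
Empirical formula: C3H8
Empirical-formula mass = 44.10 g/mol; 44 ÷ 44.10 ≈ 1, so the molecular formula is C3H8.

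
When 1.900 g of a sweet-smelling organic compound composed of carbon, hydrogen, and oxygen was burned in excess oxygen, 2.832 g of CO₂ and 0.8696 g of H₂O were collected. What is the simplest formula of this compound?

C2H3O2

mol C = 2.832 g CO₂ ÷ 44.009 g/mol = 0.064350 mol
mol H = 2 × 0.8696 g H₂O ÷ 18.015 g/mol = 0.096542 mol
mass O = 1.900 − (0.77291 + 0.097314) = 1.0298 g → mol O = 1.0298 ÷ 15.999 = 0.064365 mol
Divide by the smallest (0.064350 mol): C 1.000, H 1.500, O 1.000
Multiplying each by 2 gives whole numbers: C 2.00, H 3.00, O 2.00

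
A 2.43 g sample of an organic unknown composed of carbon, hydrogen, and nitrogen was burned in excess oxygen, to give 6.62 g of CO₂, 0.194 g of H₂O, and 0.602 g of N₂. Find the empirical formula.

C7HN2

mol C = 6.62 g CO₂ ÷ 44.009 g/mol = 0.1504 mol
mol H = 2 × 0.194 g H₂O ÷ 18.015 g/mol = 0.02154 mol
mol N = 2 × 0.602 g N₂ ÷ 28.014 g/mol = 0.04298 mol
Divide by the smallest (0.02154 mol): C 6.984, H 1.000, N 1.996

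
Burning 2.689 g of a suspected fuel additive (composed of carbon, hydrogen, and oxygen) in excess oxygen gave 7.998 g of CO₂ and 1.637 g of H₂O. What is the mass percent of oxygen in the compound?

12.01%

mol C = 7.998 g CO₂ ÷ 44.009 g/mol = 0.18174 mol
mol H = 2 × 1.637 g H₂O ÷ 18.015 g/mol = 0.18174 mol
mass O = 2.689 − (2.1828 + 0.18319) = 0.32298 g → mol O = 0.32298 ÷ 15.999 = 0.020188 mol
mass % O = 0.32298 g ÷ 2.689 g × 100%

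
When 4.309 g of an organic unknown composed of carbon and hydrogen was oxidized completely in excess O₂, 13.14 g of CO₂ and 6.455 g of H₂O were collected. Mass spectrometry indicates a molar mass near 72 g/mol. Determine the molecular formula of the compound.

mol C = 13.14 g CO₂ ÷ 44.009 g/mol = 0.29858 mol
mol H = 2 × 6.455 g H₂O ÷ 18.015 g/mol = 0.71663 mol
Divide by the smallest (0.29858 mol): C 1.000, H 2.400
Multiplying each by 5 gives whole numbers: C 5.00, H 12.00
Empirical formula: C5H12
Empirical-formula mass = 72.15 g/mol; 72 ÷ 72.15 ≈ 1, so the molecular formula is C5H12.

C5H12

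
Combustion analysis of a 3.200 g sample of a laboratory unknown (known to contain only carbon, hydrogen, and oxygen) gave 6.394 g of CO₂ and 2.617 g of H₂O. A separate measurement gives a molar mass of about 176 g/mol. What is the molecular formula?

C8H16O4

mol C = 6.394 g CO₂ ÷ 44.009 g/mol = 0.14529 mol
mol H = 2 × 2.617 g H₂O ÷ 18.015 g/mol = 0.29054 mol
mass O = 3.200 − (1.7451 + 0.29286) = 1.1621 g → mol O = 1.1621 ÷ 15.999 = 0.072635 mol
Divide by the smallest (0.072635 mol): C 2.000, H 4.000, O 1.000
Empirical formula: C2H4O
Empirical-formula mass = 44.05 g/mol; 176 ÷ 44.05 ≈ 4, so the molecular formula is C8H16O4.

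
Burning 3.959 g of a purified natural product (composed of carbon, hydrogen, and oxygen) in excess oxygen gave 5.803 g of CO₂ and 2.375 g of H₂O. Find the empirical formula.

CH2O

mol C = 5.803 g CO₂ ÷ 44.009 g/mol = 0.13186 mol
mol H = 2 × 2.375 g H₂O ÷ 18.015 g/mol = 0.26367 mol
mass O = 3.959 − (1.5838 + 0.26578) = 2.1095 g → mol O = 2.1095 ÷ 15.999 = 0.13185 mol
Divide by the smallest (0.13185 mol): C 1.000, H 2.000, O 1.000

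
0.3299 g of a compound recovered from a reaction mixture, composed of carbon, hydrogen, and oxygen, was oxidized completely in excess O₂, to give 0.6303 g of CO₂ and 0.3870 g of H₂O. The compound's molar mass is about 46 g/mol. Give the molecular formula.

mol C = 0.6303 g CO₂ ÷ 44.009 g/mol = 0.014322 mol
mol H = 2 × 0.3870 g H₂O ÷ 18.015 g/mol = 0.042964 mol
mass O = 0.3299 − (0.17202 + 0.043308) = 0.11457 g → mol O = 0.11457 ÷ 15.999 = 0.0071611 mol
Divide by the smallest (0.0071611 mol): C 2.000, H 6.000, O 1.000
Empirical formula: C2H6O
Empirical-formula mass = 46.07 g/mol; 46 ÷ 46.07 ≈ 1, so the molecular formula is C2H6O.

C2H6O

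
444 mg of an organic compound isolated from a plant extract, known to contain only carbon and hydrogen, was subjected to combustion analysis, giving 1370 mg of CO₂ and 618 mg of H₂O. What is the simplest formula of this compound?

C5H11

mol C = 1.37 g CO₂ ÷ 44.009 g/mol = 0.03113 mol
mol H = 2 × 0.618 g H₂O ÷ 18.015 g/mol = 0.06861 mol
Divide by the smallest (0.03113 mol): C 1.000, H 2.204
Multiplying each by 5 gives whole numbers: C 5.00, H 11.02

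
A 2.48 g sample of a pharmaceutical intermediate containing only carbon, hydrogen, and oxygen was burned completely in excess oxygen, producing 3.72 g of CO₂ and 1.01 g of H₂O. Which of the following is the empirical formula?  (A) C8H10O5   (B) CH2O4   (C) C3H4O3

(C) C3H4O3

mol C = 3.72 g CO₂ ÷ 44.009 g/mol = 0.08453 mol
mol H = 2 × 1.01 g H₂O ÷ 18.015 g/mol = 0.1121 mol
mass O = 2.48 − (1.015 + 0.1130) = 1.352 g → mol O = 1.352 ÷ 15.999 = 0.08449 mol
Divide by the smallest (0.08449 mol): C 1.000, H 1.327, O 1.000
Multiplying each by 3 gives whole numbers: C 3.00, H 3.98, O 3.00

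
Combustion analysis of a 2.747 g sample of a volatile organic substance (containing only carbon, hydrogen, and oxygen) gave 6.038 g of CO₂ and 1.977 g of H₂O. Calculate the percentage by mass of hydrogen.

8.05%

mol C = 6.038 g CO₂ ÷ 44.009 g/mol = 0.13720 mol
mol H = 2 × 1.977 g H₂O ÷ 18.015 g/mol = 0.21948 mol
mass O = 2.747 − (1.6479 + 0.22124) = 0.87786 g → mol O = 0.87786 ÷ 15.999 = 0.054870 mol
mass % H = 0.22124 g ÷ 2.747 g × 100%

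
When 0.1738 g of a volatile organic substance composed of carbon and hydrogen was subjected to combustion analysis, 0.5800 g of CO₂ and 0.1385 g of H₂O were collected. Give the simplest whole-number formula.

C6H7

mol C = 0.5800 g CO₂ ÷ 44.009 g/mol = 0.013179 mol
mol H = 2 × 0.1385 g H₂O ÷ 18.015 g/mol = 0.015376 mol
Divide by the smallest (0.013179 mol): C 1.000, H 1.167
Multiplying each by 6 gives whole numbers: C 6.00, H 7.00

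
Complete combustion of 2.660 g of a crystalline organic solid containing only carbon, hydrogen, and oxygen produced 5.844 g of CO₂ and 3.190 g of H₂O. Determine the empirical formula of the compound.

mol C = 5.844 g CO₂ ÷ 44.009 g/mol = 0.13279 mol
mol H = 2 × 3.190 g H₂O ÷ 18.015 g/mol = 0.35415 mol
mass O = 2.660 − (1.5950 + 0.35698) = 0.70806 g → mol O = 0.70806 ÷ 15.999 = 0.044257 mol
Divide by the smallest (0.044257 mol): C 3.000, H 8.002, O 1.000

C3H8O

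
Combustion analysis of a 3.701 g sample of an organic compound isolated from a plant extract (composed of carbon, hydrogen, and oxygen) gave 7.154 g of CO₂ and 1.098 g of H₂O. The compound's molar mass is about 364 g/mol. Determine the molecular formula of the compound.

C16H12O10

mol C = 7.154 g CO₂ ÷ 44.009 g/mol = 0.16256 mol
mol H = 2 × 1.098 g H₂O ÷ 18.015 g/mol = 0.12190 mol
mass O = 3.701 − (1.9525 + 0.12287) = 1.6256 g → mol O = 1.6256 ÷ 15.999 = 0.10161 mol
Divide by the smallest (0.10161 mol): C 1.600, H 1.200, O 1.000
Multiplying each by 5 gives whole numbers: C 8.00, H 6.00, O 5.00
Empirical formula: C8H6O5
Empirical-formula mass = 182.13 g/mol; 364 ÷ 182.13 ≈ 2, so the molecular formula is C16H12O10.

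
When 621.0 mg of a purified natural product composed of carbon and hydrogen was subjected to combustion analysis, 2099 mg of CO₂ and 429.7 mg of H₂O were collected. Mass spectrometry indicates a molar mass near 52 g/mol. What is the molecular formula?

C4H4

mol C = 2.099 g CO₂ ÷ 44.009 g/mol = 0.047695 mol
mol H = 2 × 0.4297 g H₂O ÷ 18.015 g/mol = 0.047705 mol
Divide by the smallest (0.047695 mol): C 1.000, H 1.000
Empirical formula: CH
Empirical-formula mass = 13.02 g/mol; 52 ÷ 13.02 ≈ 4, so the molecular formula is C4H4.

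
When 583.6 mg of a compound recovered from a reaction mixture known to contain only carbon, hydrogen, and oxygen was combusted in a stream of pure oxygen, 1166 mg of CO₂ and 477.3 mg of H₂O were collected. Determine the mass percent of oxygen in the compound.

36.32%

mol C = 1.166 g CO₂ ÷ 44.009 g/mol = 0.026495 mol
mol H = 2 × 0.4773 g H₂O ÷ 18.015 g/mol = 0.052989 mol
mass O = 0.5836 − (0.31823 + 0.053413) = 0.21196 g → mol O = 0.21196 ÷ 15.999 = 0.013248 mol
mass % O = 0.21196 g ÷ 0.5836 g × 100%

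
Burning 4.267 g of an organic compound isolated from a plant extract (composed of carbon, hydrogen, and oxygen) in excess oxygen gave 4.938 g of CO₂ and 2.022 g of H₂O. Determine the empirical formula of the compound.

mol C = 4.938 g CO₂ ÷ 44.009 g/mol = 0.11220 mol
mol H = 2 × 2.022 g H₂O ÷ 18.015 g/mol = 0.22448 mol
mass O = 4.267 − (1.3477 + 0.22628) = 2.6930 g → mol O = 2.6930 ÷ 15.999 = 0.16833 mol
Divide by the smallest (0.11220 mol): C 1.000, H 2.001, O 1.500
Multiplying each by 2 gives whole numbers: C 2.00, H 4.00, O 3.00

C2H4O3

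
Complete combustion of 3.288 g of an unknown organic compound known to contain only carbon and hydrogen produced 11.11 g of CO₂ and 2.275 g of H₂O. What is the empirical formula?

CH

mol C = 11.11 g CO₂ ÷ 44.009 g/mol = 0.25245 mol
mol H = 2 × 2.275 g H₂O ÷ 18.015 g/mol = 0.25257 mol
Divide by the smallest (0.25245 mol): C 1.000, H 1.000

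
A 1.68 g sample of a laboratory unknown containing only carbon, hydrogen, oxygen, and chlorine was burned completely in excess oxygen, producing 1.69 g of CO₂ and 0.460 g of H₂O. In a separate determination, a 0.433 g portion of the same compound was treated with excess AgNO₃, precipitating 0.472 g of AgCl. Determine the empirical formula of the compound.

C6H8Cl2O7

mol C = 1.69 g CO₂ ÷ 44.009 g/mol = 0.03840 mol
mol H = 2 × 0.460 g H₂O ÷ 18.015 g/mol = 0.05107 mol
From the AgCl data: mol Cl per gram of compound = (0.472 ÷ 143.318) ÷ 0.433 = 0.007606 mol/g, so in the 1.68 g combustion sample mol Cl = 0.01278 mol
mass O = 1.68 − (0.4612 + 0.05148 + 0.4530) = 0.7143 g → mol O = 0.7143 ÷ 15.999 = 0.04465 mol
Divide by the smallest (0.01278 mol): C 3.005, H 3.997, Cl 1.000, O 3.494
Multiplying each by 2 gives whole numbers: C 6.01, H 7.99, Cl 2.00, O 6.99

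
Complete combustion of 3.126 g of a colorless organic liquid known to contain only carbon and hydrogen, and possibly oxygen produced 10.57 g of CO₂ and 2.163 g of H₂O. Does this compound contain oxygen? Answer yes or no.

no

mol C = 10.57 g CO₂ ÷ 44.009 g/mol = 0.24018 mol
mol H = 2 × 2.163 g H₂O ÷ 18.015 g/mol = 0.24013 mol
C and H together account for 3.1268 g — essentially the entire 3.126 g sample — so the compound contains no oxygen.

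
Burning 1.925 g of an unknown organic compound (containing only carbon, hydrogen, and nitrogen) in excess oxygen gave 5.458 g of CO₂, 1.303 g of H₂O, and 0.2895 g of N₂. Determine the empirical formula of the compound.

C6H7N

mol C = 5.458 g CO₂ ÷ 44.009 g/mol = 0.12402 mol
mol H = 2 × 1.303 g H₂O ÷ 18.015 g/mol = 0.14466 mol
mol N = 2 × 0.2895 g N₂ ÷ 28.014 g/mol = 0.020668 mol
Divide by the smallest (0.020668 mol): C 6.001, H 6.999, N 1.000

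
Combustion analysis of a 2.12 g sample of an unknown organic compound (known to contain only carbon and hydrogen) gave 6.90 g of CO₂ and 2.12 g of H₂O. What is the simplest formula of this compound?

mol C = 6.90 g CO₂ ÷ 44.009 g/mol = 0.1568 mol
mol H = 2 × 2.12 g H₂O ÷ 18.015 g/mol = 0.2354 mol
Divide by the smallest (0.1568 mol): C 1.000, H 1.501
Multiplying each by 2 gives whole numbers: C 2.00, H 3.00

C2H3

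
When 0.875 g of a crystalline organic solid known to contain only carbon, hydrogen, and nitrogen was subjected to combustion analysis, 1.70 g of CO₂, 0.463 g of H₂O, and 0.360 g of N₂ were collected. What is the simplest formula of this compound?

mol C = 1.70 g CO₂ ÷ 44.009 g/mol = 0.03863 mol
mol H = 2 × 0.463 g H₂O ÷ 18.015 g/mol = 0.05140 mol
mol N = 2 × 0.360 g N₂ ÷ 28.014 g/mol = 0.02570 mol
Divide by the smallest (0.02570 mol): C 1.503, H 2.000, N 1.000
Multiplying each by 2 gives whole numbers: C 3.01, H 4.00, N 2.00

C3H4N2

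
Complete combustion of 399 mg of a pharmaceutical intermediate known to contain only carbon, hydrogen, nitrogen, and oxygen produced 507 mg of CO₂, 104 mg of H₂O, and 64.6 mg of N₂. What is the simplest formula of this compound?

mol C = 0.507 g CO₂ ÷ 44.009 g/mol = 0.01152 mol
mol H = 2 × 0.104 g H₂O ÷ 18.015 g/mol = 0.01155 mol
mol N = 2 × 0.0646 g N₂ ÷ 28.014 g/mol = 0.004612 mol
mass O = 0.399 − (0.1384 + 0.01164 + 0.06460) = 0.1844 g → mol O = 0.1844 ÷ 15.999 = 0.01153 mol
Divide by the smallest (0.004612 mol): C 2.498, H 2.503, N 1.000, O 2.499
Multiplying each by 2 gives whole numbers: C 5.00, H 5.01, N 2.00, O 5.00

C5H5N2O5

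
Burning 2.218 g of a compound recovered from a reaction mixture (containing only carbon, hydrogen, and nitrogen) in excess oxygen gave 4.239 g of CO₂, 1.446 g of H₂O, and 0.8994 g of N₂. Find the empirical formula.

mol C = 4.239 g CO₂ ÷ 44.009 g/mol = 0.096321 mol
mol H = 2 × 1.446 g H₂O ÷ 18.015 g/mol = 0.16053 mol
mol N = 2 × 0.8994 g N₂ ÷ 28.014 g/mol = 0.064211 mol
Divide by the smallest (0.064211 mol): C 1.500, H 2.500, N 1.000
Multiplying each by 2 gives whole numbers: C 3.00, H 5.00, N 2.00

C3H5N2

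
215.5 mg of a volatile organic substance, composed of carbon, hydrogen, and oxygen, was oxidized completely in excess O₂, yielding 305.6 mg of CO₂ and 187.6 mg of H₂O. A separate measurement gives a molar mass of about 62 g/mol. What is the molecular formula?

mol C = 0.3056 g CO₂ ÷ 44.009 g/mol = 0.0069440 mol
mol H = 2 × 0.1876 g H₂O ÷ 18.015 g/mol = 0.020827 mol
mass O = 0.2155 − (0.083405 + 0.020994) = 0.11110 g → mol O = 0.11110 ÷ 15.999 = 0.0069443 mol
Divide by the smallest (0.0069440 mol): C 1.000, H 2.999, O 1.000
Empirical formula: CH3O
Empirical-formula mass = 31.03 g/mol; 62 ÷ 31.03 ≈ 2, so the molecular formula is C2H6O2.

C2H6O2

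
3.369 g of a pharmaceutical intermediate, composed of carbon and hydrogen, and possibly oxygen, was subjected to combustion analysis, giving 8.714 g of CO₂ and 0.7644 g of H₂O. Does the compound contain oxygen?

yes

mol C = 8.714 g CO₂ ÷ 44.009 g/mol = 0.19800 mol
mol H = 2 × 0.7644 g H₂O ÷ 18.015 g/mol = 0.084863 mol
C and H account for only 2.4638 g of the 3.369 g sample; the remaining 0.90522 g must be oxygen.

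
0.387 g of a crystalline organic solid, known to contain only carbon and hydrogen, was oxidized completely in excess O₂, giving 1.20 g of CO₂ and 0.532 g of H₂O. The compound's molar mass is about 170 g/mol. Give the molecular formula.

C12H26

mol C = 1.20 g CO₂ ÷ 44.009 g/mol = 0.02727 mol
mol H = 2 × 0.532 g H₂O ÷ 18.015 g/mol = 0.05906 mol
Divide by the smallest (0.02727 mol): C 1.000, H 2.166
Multiplying each by 6 gives whole numbers: C 6.00, H 13.00
Empirical formula: C6H13
Empirical-formula mass = 85.17 g/mol; 170 ÷ 85.17 ≈ 2, so the molecular formula is C12H26.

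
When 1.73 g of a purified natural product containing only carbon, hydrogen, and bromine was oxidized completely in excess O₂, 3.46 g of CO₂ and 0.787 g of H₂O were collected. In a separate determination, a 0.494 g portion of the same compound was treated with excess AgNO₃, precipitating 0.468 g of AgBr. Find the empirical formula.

C9H10Br

mol C = 3.46 g CO₂ ÷ 44.009 g/mol = 0.07862 mol
mol H = 2 × 0.787 g H₂O ÷ 18.015 g/mol = 0.08737 mol
From the AgBr data: mol Br per gram of compound = (0.468 ÷ 187.772) ÷ 0.494 = 0.005045 mol/g, so in the 1.73 g combustion sample mol Br = 0.008728 mol
Divide by the smallest (0.008728 mol): C 9.007, H 10.010, Br 1.000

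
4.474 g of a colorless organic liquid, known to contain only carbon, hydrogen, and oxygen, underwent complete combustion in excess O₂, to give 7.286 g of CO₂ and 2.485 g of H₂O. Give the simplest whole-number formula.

mol C = 7.286 g CO₂ ÷ 44.009 g/mol = 0.16556 mol
mol H = 2 × 2.485 g H₂O ÷ 18.015 g/mol = 0.27588 mol
mass O = 4.474 − (1.9885 + 0.27809) = 2.2074 g → mol O = 2.2074 ÷ 15.999 = 0.13797 mol
Divide by the smallest (0.13797 mol): C 1.200, H 2.000, O 1.000
Multiplying each by 5 gives whole numbers: C 6.00, H 10.00, O 5.00

C6H10O5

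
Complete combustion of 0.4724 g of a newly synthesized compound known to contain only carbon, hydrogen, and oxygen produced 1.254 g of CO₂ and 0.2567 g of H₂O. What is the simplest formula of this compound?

C9H9O2

mol C = 1.254 g CO₂ ÷ 44.009 g/mol = 0.028494 mol
mol H = 2 × 0.2567 g H₂O ÷ 18.015 g/mol = 0.028498 mol
mass O = 0.4724 − (0.34224 + 0.028726) = 0.10143 g → mol O = 0.10143 ÷ 15.999 = 0.0063398 mol
Divide by the smallest (0.0063398 mol): C 4.495, H 4.495, O 1.000
Multiplying each by 2 gives whole numbers: C 8.99, H 8.99, O 2.00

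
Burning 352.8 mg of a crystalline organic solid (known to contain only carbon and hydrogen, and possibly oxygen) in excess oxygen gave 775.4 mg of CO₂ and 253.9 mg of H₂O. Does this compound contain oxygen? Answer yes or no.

mol C = 0.7754 g CO₂ ÷ 44.009 g/mol = 0.017619 mol
mol H = 2 × 0.2539 g H₂O ÷ 18.015 g/mol = 0.028188 mol
C and H account for only 0.24004 g of the 0.3528 g sample; the remaining 0.11276 g must be oxygen.

yes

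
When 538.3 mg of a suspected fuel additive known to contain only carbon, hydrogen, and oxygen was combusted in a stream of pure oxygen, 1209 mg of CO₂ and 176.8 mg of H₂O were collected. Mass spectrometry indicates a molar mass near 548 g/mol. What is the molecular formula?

C28H20O12

mol C = 1.209 g CO₂ ÷ 44.009 g/mol = 0.027472 mol
mol H = 2 × 0.1768 g H₂O ÷ 18.015 g/mol = 0.019628 mol
mass O = 0.5383 − (0.32996 + 0.019785) = 0.18855 g → mol O = 0.18855 ÷ 15.999 = 0.011785 mol
Divide by the smallest (0.011785 mol): C 2.331, H 1.665, O 1.000
Multiplying each by 3 gives whole numbers: C 6.99, H 5.00, O 3.00
Empirical formula: C7H5O3
Empirical-formula mass = 137.11 g/mol; 548 ÷ 137.11 ≈ 4, so the molecular formula is C28H20O12.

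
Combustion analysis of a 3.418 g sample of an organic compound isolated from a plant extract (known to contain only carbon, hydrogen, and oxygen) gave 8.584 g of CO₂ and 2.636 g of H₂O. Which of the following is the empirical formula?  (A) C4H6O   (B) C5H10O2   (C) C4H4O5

(A) C4H6O

mol C = 8.584 g CO₂ ÷ 44.009 g/mol = 0.19505 mol
mol H = 2 × 2.636 g H₂O ÷ 18.015 g/mol = 0.29265 mol
mass O = 3.418 − (2.3428 + 0.29499) = 0.78026 g → mol O = 0.78026 ÷ 15.999 = 0.048769 mol
Divide by the smallest (0.048769 mol): C 3.999, H 6.001, O 1.000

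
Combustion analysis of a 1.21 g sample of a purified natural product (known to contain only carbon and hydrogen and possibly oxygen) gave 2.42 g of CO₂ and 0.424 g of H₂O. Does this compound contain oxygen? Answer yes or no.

mol C = 2.42 g CO₂ ÷ 44.009 g/mol = 0.05499 mol
mol H = 2 × 0.424 g H₂O ÷ 18.015 g/mol = 0.04707 mol
C and H account for only 0.7079 g of the 1.21 g sample; the remaining 0.5021 g must be oxygen.

yes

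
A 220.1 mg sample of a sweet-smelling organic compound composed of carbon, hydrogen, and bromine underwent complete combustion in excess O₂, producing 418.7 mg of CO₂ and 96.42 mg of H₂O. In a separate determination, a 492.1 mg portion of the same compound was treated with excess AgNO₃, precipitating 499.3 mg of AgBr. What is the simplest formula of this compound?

mol C = 0.4187 g CO₂ ÷ 44.009 g/mol = 0.0095140 mol
mol H = 2 × 0.09642 g H₂O ÷ 18.015 g/mol = 0.010704 mol
From the AgBr data: mol Br per gram of compound = (0.4993 ÷ 187.772) ÷ 0.4921 = 0.0054035 mol/g, so in the 0.2201 g combustion sample mol Br = 0.0011893 mol
Divide by the smallest (0.0011893 mol): C 8.000, H 9.000, Br 1.000

C8H9Br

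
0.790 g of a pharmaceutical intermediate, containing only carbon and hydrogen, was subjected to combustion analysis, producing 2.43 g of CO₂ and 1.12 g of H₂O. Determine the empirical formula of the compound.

mol C = 2.43 g CO₂ ÷ 44.009 g/mol = 0.05522 mol
mol H = 2 × 1.12 g H₂O ÷ 18.015 g/mol = 0.1243 mol
Divide by the smallest (0.05522 mol): C 1.000, H 2.252
Multiplying each by 4 gives whole numbers: C 4.00, H 9.01

C4H9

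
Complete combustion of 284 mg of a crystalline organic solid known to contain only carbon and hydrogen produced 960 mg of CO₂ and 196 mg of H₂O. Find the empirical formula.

CH

mol C = 0.960 g CO₂ ÷ 44.009 g/mol = 0.02181 mol
mol H = 2 × 0.196 g H₂O ÷ 18.015 g/mol = 0.02176 mol
Divide by the smallest (0.02176 mol): C 1.002, H 1.000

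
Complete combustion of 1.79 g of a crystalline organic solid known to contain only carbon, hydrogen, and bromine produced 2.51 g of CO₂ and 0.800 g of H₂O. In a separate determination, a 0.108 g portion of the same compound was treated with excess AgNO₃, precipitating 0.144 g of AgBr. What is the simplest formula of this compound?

mol C = 2.51 g CO₂ ÷ 44.009 g/mol = 0.05703 mol
mol H = 2 × 0.800 g H₂O ÷ 18.015 g/mol = 0.08881 mol
From the AgBr data: mol Br per gram of compound = (0.144 ÷ 187.772) ÷ 0.108 = 0.007101 mol/g, so in the 1.79 g combustion sample mol Br = 0.01271 mol
Divide by the smallest (0.01271 mol): C 4.487, H 6.988, Br 1.000
Multiplying each by 2 gives whole numbers: C 8.97, H 13.98, Br 2.00

C9H14Br2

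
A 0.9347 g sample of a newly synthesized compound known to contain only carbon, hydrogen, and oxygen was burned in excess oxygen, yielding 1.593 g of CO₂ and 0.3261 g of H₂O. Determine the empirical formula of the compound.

C5H5O4

mol C = 1.593 g CO₂ ÷ 44.009 g/mol = 0.036197 mol
mol H = 2 × 0.3261 g H₂O ÷ 18.015 g/mol = 0.036203 mol
mass O = 0.9347 − (0.43476 + 0.036493) = 0.46344 g → mol O = 0.46344 ÷ 15.999 = 0.028967 mol
Divide by the smallest (0.028967 mol): C 1.250, H 1.250, O 1.000
Multiplying each by 4 gives whole numbers: C 5.00, H 5.00, O 4.00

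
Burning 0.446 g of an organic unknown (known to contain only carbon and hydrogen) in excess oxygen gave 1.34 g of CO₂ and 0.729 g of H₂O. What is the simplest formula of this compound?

mol C = 1.34 g CO₂ ÷ 44.009 g/mol = 0.03045 mol
mol H = 2 × 0.729 g H₂O ÷ 18.015 g/mol = 0.08093 mol
Divide by the smallest (0.03045 mol): C 1.000, H 2.658
Multiplying each by 3 gives whole numbers: C 3.00, H 7.97

C3H8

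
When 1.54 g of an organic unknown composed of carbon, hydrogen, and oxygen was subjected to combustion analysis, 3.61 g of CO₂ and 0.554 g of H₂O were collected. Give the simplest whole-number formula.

mol C = 3.61 g CO₂ ÷ 44.009 g/mol = 0.08203 mol
mol H = 2 × 0.554 g H₂O ÷ 18.015 g/mol = 0.06150 mol
mass O = 1.54 − (0.9852 + 0.06200) = 0.4928 g → mol O = 0.4928 ÷ 15.999 = 0.03080 mol
Divide by the smallest (0.03080 mol): C 2.663, H 1.997, O 1.000
Multiplying each by 3 gives whole numbers: C 7.99, H 5.99, O 3.00

C8H6O3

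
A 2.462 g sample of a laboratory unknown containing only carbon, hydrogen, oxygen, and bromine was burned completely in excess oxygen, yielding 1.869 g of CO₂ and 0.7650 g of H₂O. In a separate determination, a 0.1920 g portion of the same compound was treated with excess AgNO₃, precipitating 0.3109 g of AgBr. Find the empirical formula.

C4H8Br2O

mol C = 1.869 g CO₂ ÷ 44.009 g/mol = 0.042469 mol
mol H = 2 × 0.7650 g H₂O ÷ 18.015 g/mol = 0.084929 mol
From the AgBr data: mol Br per gram of compound = (0.3109 ÷ 187.772) ÷ 0.1920 = 0.0086236 mol/g, so in the 2.462 g combustion sample mol Br = 0.021231 mol
mass O = 2.462 − (0.51009 + 0.085609 + 1.6965) = 0.16983 g → mol O = 0.16983 ÷ 15.999 = 0.010615 mol
Divide by the smallest (0.010615 mol): C 4.001, H 8.001, Br 2.000, O 1.000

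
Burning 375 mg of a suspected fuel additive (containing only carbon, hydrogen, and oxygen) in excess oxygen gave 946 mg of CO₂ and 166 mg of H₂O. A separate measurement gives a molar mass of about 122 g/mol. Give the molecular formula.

C7H6O2

mol C = 0.946 g CO₂ ÷ 44.009 g/mol = 0.02150 mol
mol H = 2 × 0.166 g H₂O ÷ 18.015 g/mol = 0.01843 mol
mass O = 0.375 − (0.2582 + 0.01858) = 0.09824 g → mol O = 0.09824 ÷ 15.999 = 0.006140 mol
Divide by the smallest (0.006140 mol): C 3.501, H 3.001, O 1.000
Multiplying each by 2 gives whole numbers: C 7.00, H 6.00, O 2.00
Empirical formula: C7H6O2
Empirical-formula mass = 122.12 g/mol; 122 ÷ 122.12 ≈ 1, so the molecular formula is C7H6O2.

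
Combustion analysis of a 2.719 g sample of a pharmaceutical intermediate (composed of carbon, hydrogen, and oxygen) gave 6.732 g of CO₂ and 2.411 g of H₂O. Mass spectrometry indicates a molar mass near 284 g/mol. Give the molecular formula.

mol C = 6.732 g CO₂ ÷ 44.009 g/mol = 0.15297 mol
mol H = 2 × 2.411 g H₂O ÷ 18.015 g/mol = 0.26767 mol
mass O = 2.719 − (1.8373 + 0.26981) = 0.61189 g → mol O = 0.61189 ÷ 15.999 = 0.038245 mol
Divide by the smallest (0.038245 mol): C 4.000, H 6.999, O 1.000
Empirical formula: C4H7O
Empirical-formula mass = 71.10 g/mol; 284 ÷ 71.10 ≈ 4, so the molecular formula is C16H28O4.

C16H28O4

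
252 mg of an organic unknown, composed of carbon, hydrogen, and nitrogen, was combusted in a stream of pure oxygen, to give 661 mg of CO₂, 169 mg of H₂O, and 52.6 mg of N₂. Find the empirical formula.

C4H5N

mol C = 0.661 g CO₂ ÷ 44.009 g/mol = 0.01502 mol
mol H = 2 × 0.169 g H₂O ÷ 18.015 g/mol = 0.01876 mol
mol N = 2 × 0.0526 g N₂ ÷ 28.014 g/mol = 0.003755 mol
Divide by the smallest (0.003755 mol): C 4.000, H 4.996, N 1.000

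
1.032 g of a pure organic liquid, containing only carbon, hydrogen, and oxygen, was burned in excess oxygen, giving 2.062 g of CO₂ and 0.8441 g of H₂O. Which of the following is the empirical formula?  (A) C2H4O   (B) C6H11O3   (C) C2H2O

(A) C2H4O

mol C = 2.062 g CO₂ ÷ 44.009 g/mol = 0.046854 mol
mol H = 2 × 0.8441 g H₂O ÷ 18.015 g/mol = 0.093711 mol
mass O = 1.032 − (0.56276 + 0.094460) = 0.37478 g → mol O = 0.37478 ÷ 15.999 = 0.023425 mol
Divide by the smallest (0.023425 mol): C 2.000, H 4.000, O 1.000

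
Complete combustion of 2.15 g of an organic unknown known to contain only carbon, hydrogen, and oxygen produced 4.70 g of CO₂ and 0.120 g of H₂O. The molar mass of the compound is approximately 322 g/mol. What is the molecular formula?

C16H2O8

mol C = 4.70 g CO₂ ÷ 44.009 g/mol = 0.1068 mol
mol H = 2 × 0.120 g H₂O ÷ 18.015 g/mol = 0.01332 mol
mass O = 2.15 − (1.283 + 0.01343) = 0.8538 g → mol O = 0.8538 ÷ 15.999 = 0.05337 mol
Divide by the smallest (0.01332 mol): C 8.016, H 1.000, O 4.006
Empirical formula: C8HO4
Empirical-formula mass = 161.09 g/mol; 322 ÷ 161.09 ≈ 2, so the molecular formula is C16H2O8.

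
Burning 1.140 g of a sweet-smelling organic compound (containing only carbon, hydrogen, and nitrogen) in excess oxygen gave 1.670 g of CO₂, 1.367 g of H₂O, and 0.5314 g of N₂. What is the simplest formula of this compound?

mol C = 1.670 g CO₂ ÷ 44.009 g/mol = 0.037947 mol
mol H = 2 × 1.367 g H₂O ÷ 18.015 g/mol = 0.15176 mol
mol N = 2 × 0.5314 g N₂ ÷ 28.014 g/mol = 0.037938 mol
Divide by the smallest (0.037938 mol): C 1.000, H 4.000, N 1.000

CH4N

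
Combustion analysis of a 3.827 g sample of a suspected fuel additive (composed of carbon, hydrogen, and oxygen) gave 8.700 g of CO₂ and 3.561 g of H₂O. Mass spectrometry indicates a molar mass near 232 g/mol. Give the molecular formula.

C12H24O4

mol C = 8.700 g CO₂ ÷ 44.009 g/mol = 0.19769 mol
mol H = 2 × 3.561 g H₂O ÷ 18.015 g/mol = 0.39534 mol
mass O = 3.827 − (2.3744 + 0.39850) = 1.0541 g → mol O = 1.0541 ÷ 15.999 = 0.065884 mol
Divide by the smallest (0.065884 mol): C 3.001, H 6.000, O 1.000
Empirical formula: C3H6O
Empirical-formula mass = 58.08 g/mol; 232 ÷ 58.08 ≈ 4, so the molecular formula is C12H24O4.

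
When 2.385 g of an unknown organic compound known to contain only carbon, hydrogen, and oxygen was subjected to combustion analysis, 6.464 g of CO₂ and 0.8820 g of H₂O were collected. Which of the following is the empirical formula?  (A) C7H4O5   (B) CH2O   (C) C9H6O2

(C) C9H6O2

mol C = 6.464 g CO₂ ÷ 44.009 g/mol = 0.14688 mol
mol H = 2 × 0.8820 g H₂O ÷ 18.015 g/mol = 0.097918 mol
mass O = 2.385 − (1.7642 + 0.098702) = 0.52213 g → mol O = 0.52213 ÷ 15.999 = 0.032635 mol
Divide by the smallest (0.032635 mol): C 4.501, H 3.000, O 1.000
Multiplying each by 2 gives whole numbers: C 9.00, H 6.00, O 2.00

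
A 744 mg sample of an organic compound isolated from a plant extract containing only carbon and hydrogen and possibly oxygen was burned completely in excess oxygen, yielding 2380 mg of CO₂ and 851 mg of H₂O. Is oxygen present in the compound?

no

mol C = 2.38 g CO₂ ÷ 44.009 g/mol = 0.05408 mol
mol H = 2 × 0.851 g H₂O ÷ 18.015 g/mol = 0.09448 mol
C and H together account for 0.7448 g — essentially the entire 0.744 g sample — so the compound contains no oxygen.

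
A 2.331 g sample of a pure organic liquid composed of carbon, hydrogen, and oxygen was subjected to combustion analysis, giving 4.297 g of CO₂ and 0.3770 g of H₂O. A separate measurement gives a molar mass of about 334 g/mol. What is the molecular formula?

C14H6O10

mol C = 4.297 g CO₂ ÷ 44.009 g/mol = 0.097639 mol
mol H = 2 × 0.3770 g H₂O ÷ 18.015 g/mol = 0.041854 mol
mass O = 2.331 − (1.1727 + 0.042189) = 1.1161 g → mol O = 1.1161 ÷ 15.999 = 0.069759 mol
Divide by the smallest (0.041854 mol): C 2.333, H 1.000, O 1.667
Multiplying each by 3 gives whole numbers: C 7.00, H 3.00, O 5.00
Empirical formula: C7H3O5
Empirical-formula mass = 167.10 g/mol; 334 ÷ 167.10 ≈ 2, so the molecular formula is C14H6O10.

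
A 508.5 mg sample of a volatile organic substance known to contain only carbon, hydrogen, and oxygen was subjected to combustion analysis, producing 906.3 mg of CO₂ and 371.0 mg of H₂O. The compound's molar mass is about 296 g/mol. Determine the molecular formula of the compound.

mol C = 0.9063 g CO₂ ÷ 44.009 g/mol = 0.020594 mol
mol H = 2 × 0.3710 g H₂O ÷ 18.015 g/mol = 0.041188 mol
mass O = 0.5085 − (0.24735 + 0.041517) = 0.21963 g → mol O = 0.21963 ÷ 15.999 = 0.013728 mol
Divide by the smallest (0.013728 mol): C 1.500, H 3.000, O 1.000
Multiplying each by 2 gives whole numbers: C 3.00, H 6.00, O 2.00
Empirical formula: C3H6O2
Empirical-formula mass = 74.08 g/mol; 296 ÷ 74.08 ≈ 4, so the molecular formula is C12H24O8.

C12H24O8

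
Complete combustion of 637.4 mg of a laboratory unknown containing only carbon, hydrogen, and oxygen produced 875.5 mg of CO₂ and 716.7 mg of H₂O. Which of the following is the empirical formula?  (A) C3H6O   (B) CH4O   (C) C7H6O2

(B) CH4O

mol C = 0.8755 g CO₂ ÷ 44.009 g/mol = 0.019894 mol
mol H = 2 × 0.7167 g H₂O ÷ 18.015 g/mol = 0.079567 mol
mass O = 0.6374 − (0.23894 + 0.080204) = 0.31825 g → mol O = 0.31825 ÷ 15.999 = 0.019892 mol
Divide by the smallest (0.019892 mol): C 1.000, H 4.000, O 1.000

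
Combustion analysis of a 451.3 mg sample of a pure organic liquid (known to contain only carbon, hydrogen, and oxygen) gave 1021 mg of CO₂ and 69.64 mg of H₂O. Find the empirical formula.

C9H3O4

mol C = 1.021 g CO₂ ÷ 44.009 g/mol = 0.023200 mol
mol H = 2 × 0.06964 g H₂O ÷ 18.015 g/mol = 0.0077313 mol
mass O = 0.4513 − (0.27865 + 0.0077932) = 0.16485 g → mol O = 0.16485 ÷ 15.999 = 0.010304 mol
Divide by the smallest (0.0077313 mol): C 3.001, H 1.000, O 1.333
Multiplying each by 3 gives whole numbers: C 9.00, H 3.00, O 4.00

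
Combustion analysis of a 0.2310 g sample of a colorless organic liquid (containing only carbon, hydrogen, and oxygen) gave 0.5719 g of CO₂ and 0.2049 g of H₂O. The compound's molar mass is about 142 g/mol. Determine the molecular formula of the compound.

mol C = 0.5719 g CO₂ ÷ 44.009 g/mol = 0.012995 mol
mol H = 2 × 0.2049 g H₂O ÷ 18.015 g/mol = 0.022748 mol
mass O = 0.2310 − (0.15608 + 0.022930) = 0.051987 g → mol O = 0.051987 ÷ 15.999 = 0.0032494 mol
Divide by the smallest (0.0032494 mol): C 3.999, H 7.001, O 1.000
Empirical formula: C4H7O
Empirical-formula mass = 71.10 g/mol; 142 ÷ 71.10 ≈ 2, so the molecular formula is C8H14O2.

C8H14O2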